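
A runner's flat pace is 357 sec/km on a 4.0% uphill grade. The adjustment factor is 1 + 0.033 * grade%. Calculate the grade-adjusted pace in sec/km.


Factor = 1 + 0.033 * 4.0 = 1.132
Adjusted pace = 357 * 1.132
= 404.12 sec/km

404.12 s/km


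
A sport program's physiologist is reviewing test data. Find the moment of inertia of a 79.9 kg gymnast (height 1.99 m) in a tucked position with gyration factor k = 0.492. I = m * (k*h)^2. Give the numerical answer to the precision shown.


Radius of gyration = 0.492 * 1.99 = 0.97908 m
I = 79.9 * 0.97908^2
= 79.9 * 0.958598
= 76.592 kg*m^2

76.592 kg*m^2


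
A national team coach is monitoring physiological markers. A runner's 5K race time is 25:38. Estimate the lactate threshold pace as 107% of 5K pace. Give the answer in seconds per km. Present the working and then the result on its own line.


Total race time = 25*60 + 38 = 1538 seconds
5K pace = 1538 / 5 = 307.6 sec/km
LT pace = 307.6 * 1.07 = 329.13 sec/km

329.13 s/km


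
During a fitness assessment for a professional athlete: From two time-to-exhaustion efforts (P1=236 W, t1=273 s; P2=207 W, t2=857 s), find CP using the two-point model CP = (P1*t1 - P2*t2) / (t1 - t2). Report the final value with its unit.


Work in trial 1 = 64428 J
Work in trial 2 = 177399 J
Delta work = -112971 J
Delta time = -584 s
CP = -112971 / -584 = 193.44 W

193.44 W


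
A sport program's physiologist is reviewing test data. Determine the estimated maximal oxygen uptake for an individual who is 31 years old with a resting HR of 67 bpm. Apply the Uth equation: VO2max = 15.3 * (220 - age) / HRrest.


HRmax = 220 - 31 = 189
VO2max = 15.3 * (189 / 67)
= 15.3 * 2.8209
= 43.16 mL/kg/min

43.16 mL/kg/min


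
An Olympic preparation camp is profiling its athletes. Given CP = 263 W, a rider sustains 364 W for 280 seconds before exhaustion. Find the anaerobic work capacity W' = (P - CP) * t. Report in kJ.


Excess power = 364 - 263 = 101 W
Work above CP = 101 * 280 = 28280 J
W' = 28.28 kJ

28.28 kJ


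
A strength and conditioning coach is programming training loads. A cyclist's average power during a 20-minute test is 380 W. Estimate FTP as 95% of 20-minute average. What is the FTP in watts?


FTP = 20-min power * 0.95
= 380 * 0.95
= 361.0 W

361.0 W


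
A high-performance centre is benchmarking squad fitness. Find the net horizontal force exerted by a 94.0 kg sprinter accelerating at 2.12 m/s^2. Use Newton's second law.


Newton's second law: F = m * a
F = 94.0 * 2.12 = 199.28 N

199.28 N


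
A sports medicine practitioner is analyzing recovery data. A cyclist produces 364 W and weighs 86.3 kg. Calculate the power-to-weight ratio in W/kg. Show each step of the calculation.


P/W = power / mass
= 364 / 86.3
= 4.218 W/kg

4.218 W/kg


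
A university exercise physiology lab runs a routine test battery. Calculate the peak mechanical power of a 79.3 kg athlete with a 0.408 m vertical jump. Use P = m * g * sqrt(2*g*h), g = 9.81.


First, sqrt(2gh) = sqrt(2 * 9.81 * 0.408)
= sqrt(8.00496) = 2.829304 m/s
Power = 79.3 * 9.81 * 2.829304 = 2201.01 W

2201.01 W


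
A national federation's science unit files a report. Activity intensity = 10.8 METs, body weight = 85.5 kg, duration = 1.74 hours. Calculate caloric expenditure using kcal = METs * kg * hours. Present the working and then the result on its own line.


kcal = 10.8 * 85.5 * 1.74
= 923.4 * 1.74
= 1606.72 kcal

1606.72 kcal


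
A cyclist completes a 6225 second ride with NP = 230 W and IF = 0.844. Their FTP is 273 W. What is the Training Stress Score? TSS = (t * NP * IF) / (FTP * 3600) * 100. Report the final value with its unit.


t * NP * IF = 6225 * 230 * 0.844 = 1208397.0
FTP * 3600 = 982800
TSS = (1208397.0 / 982800) * 100 = 122.95

122.95 TSS


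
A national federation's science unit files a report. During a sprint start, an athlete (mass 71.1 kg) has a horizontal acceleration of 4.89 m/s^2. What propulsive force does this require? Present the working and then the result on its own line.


Propulsive force = mass * acceleration
= 71.1 kg * 4.89 m/s^2
= 347.68 N

347.68 N


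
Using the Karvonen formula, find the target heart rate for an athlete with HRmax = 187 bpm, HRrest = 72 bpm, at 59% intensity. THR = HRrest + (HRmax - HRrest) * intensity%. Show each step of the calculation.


HRR = 187 - 72 = 115
THR = 72 + 115 * 0.59
= 72 + 67.85
= 139.85 bpm

139.85 bpm


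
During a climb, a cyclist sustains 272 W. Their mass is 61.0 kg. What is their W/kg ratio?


Power-to-weight = 272 W / 61.0 kg
= 4.459 W/kg

4.459 W/kg


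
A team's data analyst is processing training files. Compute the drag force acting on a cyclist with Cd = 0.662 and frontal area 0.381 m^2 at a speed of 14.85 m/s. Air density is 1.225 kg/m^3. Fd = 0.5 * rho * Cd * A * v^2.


Step 1: v^2 = 220.5225
Step 2: Fd = 0.5 * 1.225 * 0.662 * 0.381 * 220.5225
= 34.068 N

34.068 N


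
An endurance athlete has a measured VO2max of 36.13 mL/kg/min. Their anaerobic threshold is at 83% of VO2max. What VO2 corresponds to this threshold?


Anaerobic threshold VO2 = VO2max * 83%
= 36.13 * 0.83
= 29.99 mL/kg/min

29.99 mL/kg/min


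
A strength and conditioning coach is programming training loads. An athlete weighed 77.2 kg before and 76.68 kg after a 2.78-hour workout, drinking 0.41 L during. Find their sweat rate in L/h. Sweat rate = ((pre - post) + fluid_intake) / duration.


Body mass change = 0.52 kg
Total sweat loss = 0.52 + 0.41 = 0.93 L
Rate = 0.93 / 2.78 = 0.335 L/h

0.335 L/h


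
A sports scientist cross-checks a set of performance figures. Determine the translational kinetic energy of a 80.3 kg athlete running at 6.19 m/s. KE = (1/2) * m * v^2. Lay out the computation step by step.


KE = 0.5 * m * v^2
= 0.5 * 80.3 * 6.19^2
= 0.5 * 80.3 * 38.3161
= 1538.39 J

1538.39 J


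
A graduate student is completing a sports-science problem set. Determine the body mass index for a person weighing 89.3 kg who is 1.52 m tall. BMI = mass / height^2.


BMI = mass / height^2
= 89.3 / 1.52^2
= 89.3 / 2.3104
= 38.65 kg/m^2

38.65 kg/m^2


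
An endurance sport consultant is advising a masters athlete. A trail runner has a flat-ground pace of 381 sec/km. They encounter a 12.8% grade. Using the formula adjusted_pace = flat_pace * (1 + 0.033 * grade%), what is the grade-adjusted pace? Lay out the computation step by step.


Grade factor = 1 + 0.033 * 12.8 = 1.4224
Adjusted = 381 * 1.4224 = 541.93 sec/km

541.93 s/km


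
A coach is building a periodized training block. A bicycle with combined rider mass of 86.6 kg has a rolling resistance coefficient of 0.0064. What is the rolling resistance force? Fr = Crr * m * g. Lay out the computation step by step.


Fr = 0.0064 * 86.6 * 9.81
= 0.55424 * 9.81
= 5.437 N

5.437 N


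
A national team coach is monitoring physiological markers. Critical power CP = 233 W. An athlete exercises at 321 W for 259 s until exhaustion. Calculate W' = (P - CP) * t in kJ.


P - CP = 321 - 233 = 88 W
W' = 88 * 259 = 22792 J
= 22792 / 1000 = 22.792 kJ

22.792 kJ


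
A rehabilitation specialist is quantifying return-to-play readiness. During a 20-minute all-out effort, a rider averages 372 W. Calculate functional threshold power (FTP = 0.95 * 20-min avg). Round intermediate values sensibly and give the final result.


FTP = 0.95 * 372
= 353.4 W

353.4 W


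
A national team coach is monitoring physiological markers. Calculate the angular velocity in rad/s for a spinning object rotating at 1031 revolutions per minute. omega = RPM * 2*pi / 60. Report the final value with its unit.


omega = RPM * 2*pi / 60
= 1031 * 6.28318531 / 60
= 107.966 rad/s

107.966 rad/s


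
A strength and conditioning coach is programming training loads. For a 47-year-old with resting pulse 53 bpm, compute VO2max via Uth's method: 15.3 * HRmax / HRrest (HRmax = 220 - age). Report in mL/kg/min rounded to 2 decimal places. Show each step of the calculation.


Step 1: HRmax = 220 - 47 = 173 bpm
Step 2: Ratio = 173 / 53 = 3.2642
Step 3: VO2max = 15.3 * 3.2642 = 49.94 mL/kg/min

49.94 mL/kg/min


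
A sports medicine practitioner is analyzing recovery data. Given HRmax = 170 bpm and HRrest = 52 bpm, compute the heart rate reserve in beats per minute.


Heart rate reserve = maximum HR minus resting HR
HRR = 170 - 52 = 118 bpm

118 bpm


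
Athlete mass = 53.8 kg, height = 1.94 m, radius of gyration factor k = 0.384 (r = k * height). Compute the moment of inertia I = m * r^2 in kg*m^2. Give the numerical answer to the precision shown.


r = k * height = 0.384 * 1.94 = 0.74496 m
r^2 = 0.74496^2 = 0.554965
I = 53.8 * 0.554965 = 29.857 kg*m^2

29.857 kg*m^2


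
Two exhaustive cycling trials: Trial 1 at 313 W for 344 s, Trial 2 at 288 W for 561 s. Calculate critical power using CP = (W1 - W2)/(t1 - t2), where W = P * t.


W1 = 313 * 344 = 107672 J
W2 = 288 * 561 = 161568 J
CP = (107672 - 161568) / (344 - 561)
= -53896 / -217
= 248.37 W

248.37 W


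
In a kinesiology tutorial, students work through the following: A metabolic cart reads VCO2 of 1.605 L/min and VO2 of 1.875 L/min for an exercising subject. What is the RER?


RER = VCO2 / VO2 = 1.605 / 1.875 = 0.856

0.856


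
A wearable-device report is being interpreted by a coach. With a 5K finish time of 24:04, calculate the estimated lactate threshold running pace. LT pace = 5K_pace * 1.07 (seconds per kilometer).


Race duration = 1444 s for 5 km
Average pace = 1444 / 5 = 288.8 s/km
LT pace = 288.8 * 1.07
= 309.02 s/km

309.02 s/km


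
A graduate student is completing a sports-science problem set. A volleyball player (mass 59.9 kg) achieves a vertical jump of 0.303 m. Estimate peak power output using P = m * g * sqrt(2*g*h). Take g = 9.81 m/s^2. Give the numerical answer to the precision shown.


2 * g * h = 2 * 9.81 * 0.303 = 5.94486
sqrt(5.94486) = 2.438208 m/s
P = 59.9 * 9.81 * 2.438208 = 1432.74 W

1432.74 W


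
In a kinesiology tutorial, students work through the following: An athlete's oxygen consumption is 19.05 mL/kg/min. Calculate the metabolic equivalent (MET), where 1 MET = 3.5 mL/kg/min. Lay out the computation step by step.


MET = VO2 / 3.5
= 19.05 / 3.5
= 5.44 METs

5.44 METs


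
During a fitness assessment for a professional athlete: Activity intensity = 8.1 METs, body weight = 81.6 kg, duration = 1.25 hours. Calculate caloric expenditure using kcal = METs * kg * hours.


kcal = 8.1 * 81.6 * 1.25
= 660.96 * 1.25
= 826.2 kcal

826.2 kcal


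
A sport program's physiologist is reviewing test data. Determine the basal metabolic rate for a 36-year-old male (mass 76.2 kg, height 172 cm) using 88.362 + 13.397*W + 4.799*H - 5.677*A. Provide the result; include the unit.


BMR = 88.362 + 13.397*76.2 + 4.799*172 - 5.677*36
= 1730.27 kcal/day

1730.27 kcal/day


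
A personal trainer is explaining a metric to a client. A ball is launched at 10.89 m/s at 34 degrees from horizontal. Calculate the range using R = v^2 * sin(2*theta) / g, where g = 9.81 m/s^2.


sin(2 * 34) = sin(68) = 0.927184
v^2 = 10.89^2 = 118.5921
R = 118.5921 * 0.927184 / 9.81
= 11.209 m

11.209 m


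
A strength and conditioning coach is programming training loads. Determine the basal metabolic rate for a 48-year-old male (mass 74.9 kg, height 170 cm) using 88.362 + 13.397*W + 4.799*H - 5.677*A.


BMR = 88.362 + 13.397*74.9 + 4.799*170 - 5.677*48
= 1635.13 kcal/day

1635.13 kcal/day


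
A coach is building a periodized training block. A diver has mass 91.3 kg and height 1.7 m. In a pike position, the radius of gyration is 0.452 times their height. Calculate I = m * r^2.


r = 0.452 * 1.7 = 0.7684 m
I = m * r^2 = 91.3 * 0.590439 = 53.907 kg*m^2

53.907 kg*m^2


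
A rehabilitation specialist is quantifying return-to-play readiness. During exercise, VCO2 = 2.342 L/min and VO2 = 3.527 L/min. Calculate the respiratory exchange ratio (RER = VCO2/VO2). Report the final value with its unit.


RER = VCO2 / VO2
= 2.342 / 3.527
= 0.664

0.664


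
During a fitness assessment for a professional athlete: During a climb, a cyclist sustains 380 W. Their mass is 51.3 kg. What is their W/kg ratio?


Power-to-weight = 380 W / 51.3 kg
= 7.407 W/kg

7.407 W/kg


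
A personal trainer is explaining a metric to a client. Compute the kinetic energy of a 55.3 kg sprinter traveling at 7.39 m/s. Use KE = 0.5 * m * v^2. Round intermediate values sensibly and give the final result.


Velocity squared = 54.6121
KE = 0.5 * 55.3 * 54.6121 = 1510.02 J

1510.02 J


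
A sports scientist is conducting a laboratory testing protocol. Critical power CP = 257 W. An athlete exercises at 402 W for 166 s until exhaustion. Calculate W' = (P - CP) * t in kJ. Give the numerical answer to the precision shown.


P - CP = 402 - 257 = 145 W
W' = 145 * 166 = 24070 J
= 24070 / 1000 = 24.07 kJ

24.07 kJ


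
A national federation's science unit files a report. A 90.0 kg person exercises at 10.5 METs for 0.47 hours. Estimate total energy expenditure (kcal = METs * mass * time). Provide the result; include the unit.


Energy = METs * mass(kg) * time(h)
= 10.5 * 90.0 * 0.47
= 444.15 kcal

444.15 kcal


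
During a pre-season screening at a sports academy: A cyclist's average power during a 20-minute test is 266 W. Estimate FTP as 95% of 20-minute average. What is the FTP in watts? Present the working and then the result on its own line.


FTP = 20-min power * 0.95
= 266 * 0.95
= 252.7 W

252.7 W


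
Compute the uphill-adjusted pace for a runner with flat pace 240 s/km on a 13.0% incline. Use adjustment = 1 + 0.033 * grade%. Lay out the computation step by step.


Adjustment factor = 1 + 0.033 * 13.0 = 1.429
Grade-adjusted pace = 240 * 1.429 = 342.96 s/km

342.96 s/km


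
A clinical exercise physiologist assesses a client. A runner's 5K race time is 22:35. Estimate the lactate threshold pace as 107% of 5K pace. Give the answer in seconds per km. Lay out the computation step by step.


Total race time = 22*60 + 35 = 1355 seconds
5K pace = 1355 / 5 = 271.0 sec/km
LT pace = 271.0 * 1.07 = 289.97 sec/km

289.97 s/km


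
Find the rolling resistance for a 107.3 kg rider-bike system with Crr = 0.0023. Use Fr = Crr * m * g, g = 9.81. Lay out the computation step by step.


m * g = 107.3 * 9.81 = 1052.613 N
Fr = 0.0023 * 1052.613 = 2.421 N

2.421 N


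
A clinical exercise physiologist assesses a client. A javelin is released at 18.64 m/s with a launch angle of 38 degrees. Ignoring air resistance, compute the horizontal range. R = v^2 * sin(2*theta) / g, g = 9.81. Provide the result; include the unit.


Launch speed squared = 347.4496
sin(2 * 38 deg) = 0.970296
Range = 347.4496 * 0.970296 / 9.81
= 34.366 m

34.366 m


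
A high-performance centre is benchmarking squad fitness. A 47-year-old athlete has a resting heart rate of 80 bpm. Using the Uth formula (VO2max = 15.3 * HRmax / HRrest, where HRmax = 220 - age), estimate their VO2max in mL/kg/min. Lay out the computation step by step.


HRmax = 220 - 47 = 173 bpm
Ratio = HRmax / HRrest = 173 / 80 = 2.1625
VO2max = 15.3 * 2.1625 = 33.09 mL/kg/min

33.09 mL/kg/min


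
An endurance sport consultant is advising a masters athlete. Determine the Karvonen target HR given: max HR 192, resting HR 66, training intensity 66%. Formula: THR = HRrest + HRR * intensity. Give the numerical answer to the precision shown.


HRR = HRmax - HRrest = 192 - 66 = 126
THR = 66 + 126 * 0.66
= 149.16 bpm

149.16 bpm


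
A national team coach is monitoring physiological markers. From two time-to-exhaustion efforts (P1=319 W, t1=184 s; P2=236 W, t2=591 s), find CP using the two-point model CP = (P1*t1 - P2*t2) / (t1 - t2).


Work in trial 1 = 58696 J
Work in trial 2 = 139476 J
Delta work = -80780 J
Delta time = -407 s
CP = -80780 / -407 = 198.48 W

198.48 W


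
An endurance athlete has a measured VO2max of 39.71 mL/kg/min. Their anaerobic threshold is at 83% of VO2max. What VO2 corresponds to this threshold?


Anaerobic threshold VO2 = VO2max * 83%
= 39.71 * 0.83
= 32.96 mL/kg/min

32.96 mL/kg/min


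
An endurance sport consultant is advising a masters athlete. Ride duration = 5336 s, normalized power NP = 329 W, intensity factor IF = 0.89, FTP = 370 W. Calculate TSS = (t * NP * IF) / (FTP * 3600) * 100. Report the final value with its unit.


Numerator = 5336 * 329 * 0.89 = 1562434.16
Denominator = 370 * 3600 = 1332000
TSS = 1562434.16 / 1332000 * 100
= 117.3

117.3 TSS


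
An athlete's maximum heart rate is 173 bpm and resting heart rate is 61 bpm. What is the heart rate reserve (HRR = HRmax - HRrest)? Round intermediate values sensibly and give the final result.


HRR = HRmax - HRrest
= 173 - 61
= 112 bpm

112 bpm


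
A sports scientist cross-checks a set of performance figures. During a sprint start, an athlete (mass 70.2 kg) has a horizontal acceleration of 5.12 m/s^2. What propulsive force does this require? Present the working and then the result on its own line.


Propulsive force = mass * acceleration
= 70.2 kg * 5.12 m/s^2
= 359.42 N

359.42 N


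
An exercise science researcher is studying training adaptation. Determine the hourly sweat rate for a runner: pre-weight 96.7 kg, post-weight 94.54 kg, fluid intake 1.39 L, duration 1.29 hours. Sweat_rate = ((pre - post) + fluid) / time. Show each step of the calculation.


Mass lost = 96.7 - 94.54 = 2.16 kg
Add fluid consumed: 2.16 + 1.39 = 3.55 L total sweat
Sweat rate = 3.55 / 1.29 = 2.752 L/h

2.752 L/h


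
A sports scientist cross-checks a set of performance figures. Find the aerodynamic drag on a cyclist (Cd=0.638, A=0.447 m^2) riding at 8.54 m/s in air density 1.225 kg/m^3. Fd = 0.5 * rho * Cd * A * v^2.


Fd = 0.5 * 1.225 * 0.638 * 0.447 * 8.54^2
= 0.5 * 1.225 * 0.638 * 0.447 * 72.9316
= 12.739 N

12.739 N


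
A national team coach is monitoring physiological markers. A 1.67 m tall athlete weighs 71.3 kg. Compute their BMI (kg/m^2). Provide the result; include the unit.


height^2 = 2.7889 m^2
BMI = 71.3 / 2.7889 = 25.57 kg/m^2

25.57 kg/m^2


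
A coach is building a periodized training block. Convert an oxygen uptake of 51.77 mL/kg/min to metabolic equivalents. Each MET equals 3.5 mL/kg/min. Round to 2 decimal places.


One MET = 3.5 mL/kg/min
Number of METs = 51.77 / 3.5
= 14.79 METs

14.79 METs


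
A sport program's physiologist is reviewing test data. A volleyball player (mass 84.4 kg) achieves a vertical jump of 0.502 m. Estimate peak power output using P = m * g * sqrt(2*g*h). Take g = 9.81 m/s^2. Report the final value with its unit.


2 * g * h = 2 * 9.81 * 0.502 = 9.84924
sqrt(9.84924) = 3.13835 m/s
P = 84.4 * 9.81 * 3.13835 = 2598.44 W

2598.44 W


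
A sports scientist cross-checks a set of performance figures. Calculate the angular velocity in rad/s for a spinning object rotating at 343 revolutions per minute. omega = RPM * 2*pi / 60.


omega = RPM * 2*pi / 60
= 343 * 6.28318531 / 60
= 35.919 rad/s

35.919 rad/s


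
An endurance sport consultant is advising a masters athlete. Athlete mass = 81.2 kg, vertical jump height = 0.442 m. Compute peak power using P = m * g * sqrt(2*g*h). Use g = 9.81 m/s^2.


sqrt(2 * 9.81 * 0.442) = sqrt(8.67204) = 2.944833 m/s
P = 81.2 * 9.81 * 2.944833
= 2345.77 W

2345.77 W


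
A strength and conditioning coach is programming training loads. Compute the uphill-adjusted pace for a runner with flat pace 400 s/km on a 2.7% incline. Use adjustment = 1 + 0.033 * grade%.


Adjustment factor = 1 + 0.033 * 2.7 = 1.0891
Grade-adjusted pace = 400 * 1.0891 = 435.64 s/km

435.64 s/km


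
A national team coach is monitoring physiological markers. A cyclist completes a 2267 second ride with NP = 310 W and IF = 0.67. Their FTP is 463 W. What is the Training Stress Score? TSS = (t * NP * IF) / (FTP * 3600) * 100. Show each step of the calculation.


t * NP * IF = 2267 * 310 * 0.67 = 470855.9
FTP * 3600 = 1666800
TSS = (470855.9 / 1666800) * 100 = 28.25

28.25 TSS


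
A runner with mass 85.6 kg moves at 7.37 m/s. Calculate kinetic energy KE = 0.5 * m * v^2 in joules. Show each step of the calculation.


v^2 = 7.37^2 = 54.3169
KE = 0.5 * 85.6 * 54.3169
= 2324.76 J

2324.76 J


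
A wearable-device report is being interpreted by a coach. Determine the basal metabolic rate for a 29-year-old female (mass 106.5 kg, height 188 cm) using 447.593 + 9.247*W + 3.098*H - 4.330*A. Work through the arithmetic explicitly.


BMR = 447.593 + 9.247*106.5 + 3.098*188 - 4.330*29
= 1889.25 kcal/day

1889.25 kcal/day


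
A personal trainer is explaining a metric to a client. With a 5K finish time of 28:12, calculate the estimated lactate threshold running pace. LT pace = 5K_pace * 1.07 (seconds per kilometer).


Race duration = 1692 s for 5 km
Average pace = 1692 / 5 = 338.4 s/km
LT pace = 338.4 * 1.07
= 362.09 s/km

362.09 s/km


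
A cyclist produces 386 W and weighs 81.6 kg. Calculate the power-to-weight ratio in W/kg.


P/W = power / mass
= 386 / 81.6
= 4.73 W/kg

4.73 W/kg


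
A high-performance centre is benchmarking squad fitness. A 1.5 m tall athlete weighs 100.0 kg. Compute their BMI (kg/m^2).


height^2 = 2.25 m^2
BMI = 100.0 / 2.25 = 44.44 kg/m^2

44.44 kg/m^2


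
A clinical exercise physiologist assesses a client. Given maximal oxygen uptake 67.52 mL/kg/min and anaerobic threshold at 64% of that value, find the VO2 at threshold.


Percentage as decimal = 0.64
VO2 at AT = 67.52 * 0.64 = 43.21 mL/kg/min

43.21 mL/kg/min


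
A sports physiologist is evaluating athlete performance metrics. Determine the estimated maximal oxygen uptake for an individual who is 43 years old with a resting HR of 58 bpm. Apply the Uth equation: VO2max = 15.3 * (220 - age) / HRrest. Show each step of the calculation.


HRmax = 220 - 43 = 177
VO2max = 15.3 * (177 / 58)
= 15.3 * 3.0517
= 46.69 mL/kg/min

46.69 mL/kg/min


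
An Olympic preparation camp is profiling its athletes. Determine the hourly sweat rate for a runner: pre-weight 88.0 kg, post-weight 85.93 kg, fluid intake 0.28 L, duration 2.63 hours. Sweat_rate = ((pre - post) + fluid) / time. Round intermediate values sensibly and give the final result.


Mass lost = 88.0 - 85.93 = 2.07 kg
Add fluid consumed: 2.07 + 0.28 = 2.35 L total sweat
Sweat rate = 2.35 / 2.63 = 0.894 L/h

0.894 L/h


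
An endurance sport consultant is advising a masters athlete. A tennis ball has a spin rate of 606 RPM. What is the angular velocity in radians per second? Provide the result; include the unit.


Convert RPM to rad/s: multiply by 2*pi and divide by 60
omega = 606 * 2 * pi / 60
= 63.46 rad/s

63.46 rad/s


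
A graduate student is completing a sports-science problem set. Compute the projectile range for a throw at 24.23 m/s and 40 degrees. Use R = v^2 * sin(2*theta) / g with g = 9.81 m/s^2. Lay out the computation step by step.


Two times the angle = 80 degrees
sin(80) = 0.984808
R = 587.0929 * 0.984808 / 9.81 = 58.937 m

58.937 m


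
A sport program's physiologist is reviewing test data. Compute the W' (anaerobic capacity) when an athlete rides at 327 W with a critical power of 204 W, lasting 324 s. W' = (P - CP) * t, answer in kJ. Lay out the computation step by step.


Above-CP power = 123 W
Duration = 324 s
W' = 123 * 324 = 39852 J
Convert: 39852 / 1000 = 39.852 kJ

39.852 kJ


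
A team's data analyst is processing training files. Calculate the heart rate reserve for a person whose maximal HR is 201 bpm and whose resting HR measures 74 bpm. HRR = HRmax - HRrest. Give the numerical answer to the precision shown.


HRmax = 201 bpm
HRrest = 74 bpm
HRR = 201 - 74 = 127 bpm

127 bpm


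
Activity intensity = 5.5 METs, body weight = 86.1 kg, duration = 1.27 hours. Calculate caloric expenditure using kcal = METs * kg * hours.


kcal = 5.5 * 86.1 * 1.27
= 473.55 * 1.27
= 601.41 kcal

601.41 kcal


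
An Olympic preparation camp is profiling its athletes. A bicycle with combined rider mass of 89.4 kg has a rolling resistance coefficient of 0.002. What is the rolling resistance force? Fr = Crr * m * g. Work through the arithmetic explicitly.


Fr = 0.002 * 89.4 * 9.81
= 0.1788 * 9.81
= 1.754 N

1.754 N


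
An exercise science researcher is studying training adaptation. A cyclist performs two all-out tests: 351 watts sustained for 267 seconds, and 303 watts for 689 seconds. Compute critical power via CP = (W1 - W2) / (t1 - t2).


W1 = P1 * t1 = 351 * 267 = 93717 J
W2 = P2 * t2 = 303 * 689 = 208767 J
CP = (93717 - 208767) / (267 - 689)
= 272.63 W

272.63 W


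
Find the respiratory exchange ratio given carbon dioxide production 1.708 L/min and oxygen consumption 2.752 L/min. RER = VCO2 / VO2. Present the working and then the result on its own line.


VCO2 = 1.708 L/min
VO2 = 2.752 L/min
RER = 1.708 / 2.752 = 0.6206

0.6206


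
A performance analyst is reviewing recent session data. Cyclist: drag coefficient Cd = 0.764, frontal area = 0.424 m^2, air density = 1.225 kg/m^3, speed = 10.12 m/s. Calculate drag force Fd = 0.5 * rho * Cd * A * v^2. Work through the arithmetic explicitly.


v^2 = 10.12^2 = 102.4144
Fd = 0.5 * 1.225 * 0.764 * 0.424 * 102.4144
= 20.32 N

20.32 N


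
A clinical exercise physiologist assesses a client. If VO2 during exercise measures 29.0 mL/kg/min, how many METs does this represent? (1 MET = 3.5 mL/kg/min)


METs = VO2 / 3.5 = 29.0 / 3.5 = 8.29

8.29 METs


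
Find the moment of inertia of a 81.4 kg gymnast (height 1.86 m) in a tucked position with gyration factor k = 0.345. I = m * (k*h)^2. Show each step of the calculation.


Radius of gyration = 0.345 * 1.86 = 0.6417 m
I = 81.4 * 0.6417^2
= 81.4 * 0.411779
= 33.519 kg*m^2

33.519 kg*m^2


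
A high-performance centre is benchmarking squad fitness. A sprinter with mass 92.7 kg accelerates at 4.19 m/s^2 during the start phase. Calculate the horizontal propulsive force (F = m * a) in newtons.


F = m * a
= 92.7 * 4.19
= 388.41 N

388.41 N


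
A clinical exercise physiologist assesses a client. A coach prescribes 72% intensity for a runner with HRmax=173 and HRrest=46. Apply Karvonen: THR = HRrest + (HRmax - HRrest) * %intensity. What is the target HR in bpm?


Heart rate reserve = 173 - 46 = 127
Intensity fraction = 72 / 100 = 0.72
THR = 46 + 127 * 0.72 = 137.44 bpm

137.44 bpm


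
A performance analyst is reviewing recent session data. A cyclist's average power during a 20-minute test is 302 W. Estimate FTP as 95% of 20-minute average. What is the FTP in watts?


FTP = 20-min power * 0.95
= 302 * 0.95
= 286.9 W

286.9 W


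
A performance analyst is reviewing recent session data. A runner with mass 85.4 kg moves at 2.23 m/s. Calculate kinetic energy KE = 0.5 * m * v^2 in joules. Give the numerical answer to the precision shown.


v^2 = 2.23^2 = 4.9729
KE = 0.5 * 85.4 * 4.9729
= 212.34 J

212.34 J


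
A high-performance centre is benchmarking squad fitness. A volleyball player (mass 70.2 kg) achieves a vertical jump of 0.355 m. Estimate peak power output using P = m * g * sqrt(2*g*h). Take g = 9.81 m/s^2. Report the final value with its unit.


2 * g * h = 2 * 9.81 * 0.355 = 6.9651
sqrt(6.9651) = 2.639148 m/s
P = 70.2 * 9.81 * 2.639148 = 1817.48 W

1817.48 W


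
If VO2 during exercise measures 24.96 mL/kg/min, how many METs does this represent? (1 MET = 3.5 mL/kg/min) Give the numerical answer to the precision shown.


METs = VO2 / 3.5 = 24.96 / 3.5 = 7.13

7.13 METs


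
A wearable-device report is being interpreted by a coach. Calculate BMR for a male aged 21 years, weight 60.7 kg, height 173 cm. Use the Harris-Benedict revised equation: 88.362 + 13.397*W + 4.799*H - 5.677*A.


Substituting values:
W term = 13.397 * 60.7 = 813.1979
H term = 4.799 * 173 = 830.227
A term = 5.677 * 21 = 119.217
BMR = 1612.57 kcal/day

1612.57 kcal/day


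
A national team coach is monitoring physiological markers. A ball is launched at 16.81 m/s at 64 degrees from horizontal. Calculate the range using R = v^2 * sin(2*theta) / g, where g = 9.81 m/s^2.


sin(2 * 64) = sin(128) = 0.788011
v^2 = 16.81^2 = 282.5761
R = 282.5761 * 0.788011 / 9.81
= 22.699 m

22.699 m


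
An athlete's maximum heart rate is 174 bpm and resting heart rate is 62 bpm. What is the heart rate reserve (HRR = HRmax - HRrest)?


HRR = HRmax - HRrest
= 174 - 62
= 112 bpm

112 bpm


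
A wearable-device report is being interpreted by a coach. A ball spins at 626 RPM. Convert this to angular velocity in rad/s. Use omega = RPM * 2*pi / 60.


omega = 626 * 2 * pi / 60
= 626 * 6.28318531 / 60
= 3933.274 / 60
= 65.555 rad/s

65.555 rad/s


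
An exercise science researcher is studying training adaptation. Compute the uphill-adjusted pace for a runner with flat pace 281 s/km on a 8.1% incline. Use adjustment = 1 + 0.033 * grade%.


Adjustment factor = 1 + 0.033 * 8.1 = 1.2673
Grade-adjusted pace = 281 * 1.2673 = 356.11 s/km

356.11 s/km


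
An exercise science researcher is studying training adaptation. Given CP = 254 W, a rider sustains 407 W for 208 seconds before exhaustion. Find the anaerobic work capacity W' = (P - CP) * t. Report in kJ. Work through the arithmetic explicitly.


Excess power = 407 - 254 = 153 W
Work above CP = 153 * 208 = 31824 J
W' = 31.824 kJ

31.824 kJ


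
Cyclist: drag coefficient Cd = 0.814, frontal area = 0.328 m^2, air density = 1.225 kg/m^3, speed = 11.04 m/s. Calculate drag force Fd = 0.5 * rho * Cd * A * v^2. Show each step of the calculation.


v^2 = 11.04^2 = 121.8816
Fd = 0.5 * 1.225 * 0.814 * 0.328 * 121.8816
= 19.932 N

19.932 N


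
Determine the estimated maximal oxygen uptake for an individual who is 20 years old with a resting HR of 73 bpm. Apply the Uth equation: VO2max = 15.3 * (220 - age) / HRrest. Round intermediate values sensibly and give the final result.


HRmax = 220 - 20 = 200
VO2max = 15.3 * (200 / 73)
= 15.3 * 2.7397
= 41.92 mL/kg/min

41.92 mL/kg/min


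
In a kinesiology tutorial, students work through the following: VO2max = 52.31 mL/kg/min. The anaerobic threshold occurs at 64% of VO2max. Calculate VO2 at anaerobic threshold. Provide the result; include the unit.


AT fraction = 64 / 100 = 0.64
AT VO2 = 52.31 * 0.64
= 33.48 mL/kg/min

33.48 mL/kg/min


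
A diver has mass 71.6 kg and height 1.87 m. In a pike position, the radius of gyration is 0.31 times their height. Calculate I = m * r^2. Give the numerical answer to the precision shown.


r = 0.31 * 1.87 = 0.5797 m
I = m * r^2 = 71.6 * 0.336052 = 24.061 kg*m^2

24.061 kg*m^2


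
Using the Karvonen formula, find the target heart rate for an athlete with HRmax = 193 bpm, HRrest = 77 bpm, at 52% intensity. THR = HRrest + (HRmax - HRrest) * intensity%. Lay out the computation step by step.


HRR = 193 - 77 = 116
THR = 77 + 116 * 0.52
= 77 + 60.32
= 137.32 bpm

137.32 bpm


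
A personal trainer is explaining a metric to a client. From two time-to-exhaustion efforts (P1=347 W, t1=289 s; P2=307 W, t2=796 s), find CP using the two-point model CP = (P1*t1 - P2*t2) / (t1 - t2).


Work in trial 1 = 100283 J
Work in trial 2 = 244372 J
Delta work = -144089 J
Delta time = -507 s
CP = -144089 / -507 = 284.2 W

284.2 W


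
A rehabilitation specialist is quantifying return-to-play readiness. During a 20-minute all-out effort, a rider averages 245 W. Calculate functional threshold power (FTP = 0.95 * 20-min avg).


FTP = 0.95 * 245
= 232.75 W

232.75 W


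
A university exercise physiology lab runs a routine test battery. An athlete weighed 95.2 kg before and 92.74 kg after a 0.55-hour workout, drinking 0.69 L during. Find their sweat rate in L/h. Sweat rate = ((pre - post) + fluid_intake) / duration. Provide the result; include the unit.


Body mass change = 2.46 kg
Total sweat loss = 2.46 + 0.69 = 3.15 L
Rate = 3.15 / 0.55 = 5.727 L/h

5.727 L/h


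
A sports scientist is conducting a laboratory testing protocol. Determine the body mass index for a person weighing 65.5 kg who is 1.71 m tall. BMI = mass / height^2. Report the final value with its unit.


BMI = mass / height^2
= 65.5 / 1.71^2
= 65.5 / 2.9241
= 22.4 kg/m^2

22.4 kg/m^2


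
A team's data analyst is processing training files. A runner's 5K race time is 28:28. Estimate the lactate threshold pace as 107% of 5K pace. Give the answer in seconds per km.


Total race time = 28*60 + 28 = 1708 seconds
5K pace = 1708 / 5 = 341.6 sec/km
LT pace = 341.6 * 1.07 = 365.51 sec/km

365.51 s/km


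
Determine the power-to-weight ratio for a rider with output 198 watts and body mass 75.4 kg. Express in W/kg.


P/W = 198 / 75.4 = 2.626 W/kg

2.626 W/kg


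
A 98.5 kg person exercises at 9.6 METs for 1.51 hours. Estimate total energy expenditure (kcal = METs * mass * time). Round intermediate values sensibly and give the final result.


Energy = METs * mass(kg) * time(h)
= 9.6 * 98.5 * 1.51
= 1427.86 kcal

1427.86 kcal


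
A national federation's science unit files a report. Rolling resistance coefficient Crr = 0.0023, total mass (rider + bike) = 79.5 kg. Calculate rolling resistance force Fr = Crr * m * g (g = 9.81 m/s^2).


Fr = Crr * m * g
= 0.0023 * 79.5 * 9.81
= 1.794 N

1.794 N


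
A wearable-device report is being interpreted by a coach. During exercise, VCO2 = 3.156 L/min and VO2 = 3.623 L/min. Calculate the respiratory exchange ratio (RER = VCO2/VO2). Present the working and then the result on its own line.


RER = VCO2 / VO2
= 3.156 / 3.623
= 0.8711

0.8711


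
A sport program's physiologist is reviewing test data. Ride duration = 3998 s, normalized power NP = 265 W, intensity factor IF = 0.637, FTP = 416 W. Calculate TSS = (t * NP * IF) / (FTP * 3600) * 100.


Numerator = 3998 * 265 * 0.637 = 674882.39
Denominator = 416 * 3600 = 1497600
TSS = 674882.39 / 1497600 * 100
= 45.06

45.06 TSS


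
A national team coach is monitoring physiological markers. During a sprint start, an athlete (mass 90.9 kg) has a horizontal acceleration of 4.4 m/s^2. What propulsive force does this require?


Propulsive force = mass * acceleration
= 90.9 kg * 4.4 m/s^2
= 399.96 N

399.96 N


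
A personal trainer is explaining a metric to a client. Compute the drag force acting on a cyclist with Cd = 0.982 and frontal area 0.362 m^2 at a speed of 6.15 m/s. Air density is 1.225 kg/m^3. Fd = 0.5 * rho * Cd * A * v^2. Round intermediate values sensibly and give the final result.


Step 1: v^2 = 37.8225
Step 2: Fd = 0.5 * 1.225 * 0.982 * 0.362 * 37.8225
= 8.235 N

8.235 N


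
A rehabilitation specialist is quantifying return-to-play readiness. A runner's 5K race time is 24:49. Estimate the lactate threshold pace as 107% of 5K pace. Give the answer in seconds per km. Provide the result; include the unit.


Total race time = 24*60 + 49 = 1489 seconds
5K pace = 1489 / 5 = 297.8 sec/km
LT pace = 297.8 * 1.07 = 318.65 sec/km

318.65 s/km


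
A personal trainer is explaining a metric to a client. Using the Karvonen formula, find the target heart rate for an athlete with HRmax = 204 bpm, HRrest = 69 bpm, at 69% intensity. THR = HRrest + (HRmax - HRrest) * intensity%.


HRR = 204 - 69 = 135
THR = 69 + 135 * 0.69
= 69 + 93.15
= 162.15 bpm

162.15 bpm


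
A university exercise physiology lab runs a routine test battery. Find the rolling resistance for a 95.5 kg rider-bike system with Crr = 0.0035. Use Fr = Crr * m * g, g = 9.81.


m * g = 95.5 * 9.81 = 936.855 N
Fr = 0.0035 * 936.855 = 3.279 N

3.279 N


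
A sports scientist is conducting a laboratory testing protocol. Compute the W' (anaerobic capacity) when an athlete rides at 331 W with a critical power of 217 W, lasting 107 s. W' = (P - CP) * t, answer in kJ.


Above-CP power = 114 W
Duration = 107 s
W' = 114 * 107 = 12198 J
Convert: 12198 / 1000 = 12.198 kJ

12.198 kJ


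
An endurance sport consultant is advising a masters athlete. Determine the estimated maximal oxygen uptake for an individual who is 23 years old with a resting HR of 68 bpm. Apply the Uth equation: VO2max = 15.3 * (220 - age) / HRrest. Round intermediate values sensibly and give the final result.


HRmax = 220 - 23 = 197
VO2max = 15.3 * (197 / 68)
= 15.3 * 2.8971
= 44.33 mL/kg/min

44.33 mL/kg/min


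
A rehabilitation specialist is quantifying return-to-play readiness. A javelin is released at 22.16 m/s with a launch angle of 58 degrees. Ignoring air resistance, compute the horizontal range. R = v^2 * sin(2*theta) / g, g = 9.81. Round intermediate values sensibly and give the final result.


Launch speed squared = 491.0656
sin(2 * 58 deg) = 0.898794
Range = 491.0656 * 0.898794 / 9.81
= 44.992 m

44.992 m


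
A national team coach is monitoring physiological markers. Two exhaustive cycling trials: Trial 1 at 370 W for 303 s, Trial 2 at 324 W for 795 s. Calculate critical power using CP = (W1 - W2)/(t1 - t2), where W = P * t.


W1 = 370 * 303 = 112110 J
W2 = 324 * 795 = 257580 J
CP = (112110 - 257580) / (303 - 795)
= -145470 / -492
= 295.67 W

295.67 W


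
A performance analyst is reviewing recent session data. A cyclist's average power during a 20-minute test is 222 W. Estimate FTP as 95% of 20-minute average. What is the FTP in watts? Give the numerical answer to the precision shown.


FTP = 20-min power * 0.95
= 222 * 0.95
= 210.9 W

210.9 W


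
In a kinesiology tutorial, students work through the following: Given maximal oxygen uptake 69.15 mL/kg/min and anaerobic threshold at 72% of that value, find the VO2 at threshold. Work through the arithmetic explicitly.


Percentage as decimal = 0.72
VO2 at AT = 69.15 * 0.72 = 49.79 mL/kg/min

49.79 mL/kg/min


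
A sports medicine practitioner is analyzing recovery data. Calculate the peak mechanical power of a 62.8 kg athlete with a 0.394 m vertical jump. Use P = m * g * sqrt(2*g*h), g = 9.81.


First, sqrt(2gh) = sqrt(2 * 9.81 * 0.394)
= sqrt(7.73028) = 2.780338 m/s
Power = 62.8 * 9.81 * 2.780338 = 1712.88 W

1712.88 W


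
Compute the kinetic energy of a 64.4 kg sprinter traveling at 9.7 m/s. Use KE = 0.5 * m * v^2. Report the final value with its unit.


Velocity squared = 94.09
KE = 0.5 * 64.4 * 94.09 = 3029.7 J

3029.7 J


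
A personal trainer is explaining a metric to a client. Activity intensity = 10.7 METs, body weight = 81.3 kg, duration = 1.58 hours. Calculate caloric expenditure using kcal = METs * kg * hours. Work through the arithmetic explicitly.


kcal = 10.7 * 81.3 * 1.58
= 869.91 * 1.58
= 1374.46 kcal

1374.46 kcal


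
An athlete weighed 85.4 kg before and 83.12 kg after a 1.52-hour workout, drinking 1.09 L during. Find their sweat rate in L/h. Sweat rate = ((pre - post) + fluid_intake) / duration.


Body mass change = 2.28 kg
Total sweat loss = 2.28 + 1.09 = 3.37 L
Rate = 3.37 / 1.52 = 2.217 L/h

2.217 L/h


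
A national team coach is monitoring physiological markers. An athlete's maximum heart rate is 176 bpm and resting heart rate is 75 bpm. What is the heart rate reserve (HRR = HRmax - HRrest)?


HRR = HRmax - HRrest
= 176 - 75
= 101 bpm

101 bpm


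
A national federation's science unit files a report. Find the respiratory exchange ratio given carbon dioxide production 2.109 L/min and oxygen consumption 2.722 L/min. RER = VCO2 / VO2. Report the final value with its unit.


VCO2 = 2.109 L/min
VO2 = 2.722 L/min
RER = 2.109 / 2.722 = 0.7748

0.7748


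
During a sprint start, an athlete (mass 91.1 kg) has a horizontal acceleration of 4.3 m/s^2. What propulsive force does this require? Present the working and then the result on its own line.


Propulsive force = mass * acceleration
= 91.1 kg * 4.3 m/s^2
= 391.73 N

391.73 N


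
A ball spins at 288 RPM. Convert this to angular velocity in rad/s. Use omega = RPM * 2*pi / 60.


omega = 288 * 2 * pi / 60
= 288 * 6.28318531 / 60
= 1809.557 / 60
= 30.159 rad/s

30.159 rad/s


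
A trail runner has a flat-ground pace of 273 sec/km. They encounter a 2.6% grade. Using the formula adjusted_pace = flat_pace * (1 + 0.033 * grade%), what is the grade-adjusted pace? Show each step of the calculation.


Grade factor = 1 + 0.033 * 2.6 = 1.0858
Adjusted = 273 * 1.0858 = 296.42 sec/km

296.42 s/km
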